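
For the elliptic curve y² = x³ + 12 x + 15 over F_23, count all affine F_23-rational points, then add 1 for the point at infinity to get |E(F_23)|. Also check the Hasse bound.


Affine points = {(2, 1), (2, 22), (3, 3), (3, 20), (4, 9), (4, 14), (5, 4), (5, 19), (6, 2), (6, 21), (8, 5), (8, 18), (9, 1), (9, 22), (10, 10), (10, 13), (11, 11), (11, 12), (12, 1), (12, 22), (14, 11), (14, 12), (16, 5), (16, 18), (17, 7), (17, 16), (19, 8), (19, 15), (21, 11), (21, 12), (22, 5), (22, 18)}; affine count = 32; |E(F_23)| = 33.

Discriminant check: Δ ∝ 4a³ + 27b² = 4·12³ + 27·15² = 4·1728 + 27·225 ≡ 15 (mod 23). Nonzero ⇒ E is nonsingular.
For each x ∈ F_23, compute rhs = x³ + 12·x + 15 mod 23, then count y ∈ F_23 with y² ≡ rhs.
  x = 0: rhs = 15, matching y values: none (0 points).
  x = 1: rhs = 5, matching y values: none (0 points).
  x = 2: rhs = 1, matching y values: 1, 22 (2 points).
  x = 3: rhs = 9, matching y values: 3, 20 (2 points).
  x = 4: rhs = 12, matching y values: 9, 14 (2 points).
  x = 5: rhs = 16, matching y values: 4, 19 (2 points).
  x = 6: rhs = 4, matching y values: 2, 21 (2 points).
  x = 7: rhs = 5, matching y values: none (0 points).
  x = 8: rhs = 2, matching y values: 5, 18 (2 points).
  x = 9: rhs = 1, matching y values: 1, 22 (2 points).
  x = 10: rhs = 8, matching y values: 10, 13 (2 points).
  x = 11: rhs = 6, matching y values: 11, 12 (2 points).
  x = 12: rhs = 1, matching y values: 1, 22 (2 points).
  x = 13: rhs = 22, matching y values: none (0 points).
  x = 14: rhs = 6, matching y values: 11, 12 (2 points).
  x = 15: rhs = 5, matching y values: none (0 points).
  x = 16: rhs = 2, matching y values: 5, 18 (2 points).
  x = 17: rhs = 3, matching y values: 7, 16 (2 points).
  x = 18: rhs = 14, matching y values: none (0 points).
  x = 19: rhs = 18, matching y values: 8, 15 (2 points).
  x = 20: rhs = 21, matching y values: none (0 points).
  x = 21: rhs = 6, matching y values: 11, 12 (2 points).
  x = 22: rhs = 2, matching y values: 5, 18 (2 points).
Total affine count: 32.
Full point count |E(F_23)| = 32 + 1 = 33.
Hasse bound: |33 − (23+1)| = |9| = 9 ≤ 2√23 ≈ 9.5917 ✓.


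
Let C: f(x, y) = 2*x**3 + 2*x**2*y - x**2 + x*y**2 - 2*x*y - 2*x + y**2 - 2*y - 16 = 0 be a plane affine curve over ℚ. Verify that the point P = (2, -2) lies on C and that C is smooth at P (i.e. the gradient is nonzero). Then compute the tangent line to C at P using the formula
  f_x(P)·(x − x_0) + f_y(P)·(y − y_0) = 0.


Tangent line at P: 10*x - 10*y - 40 = 0.

Step 1: f(2, -2) = 0, so P lies on C.
Step 2: partial derivatives
  f_x(x, y) = 6*x**2 + 4*x*y - 2*x + y**2 - 2*y - 2, f_y(x, y) = 2*x**2 + 2*x*y - 2*x + 2*y - 2.
  f_x(P) = 10, f_y(P) = -10 (gradient nonzero, so P is smooth).
Step 3: tangent line at P: 10·(x − 2) + -10·(y − -2) = 0.
Expanding: 10*x - 10*y - 40 = 0.


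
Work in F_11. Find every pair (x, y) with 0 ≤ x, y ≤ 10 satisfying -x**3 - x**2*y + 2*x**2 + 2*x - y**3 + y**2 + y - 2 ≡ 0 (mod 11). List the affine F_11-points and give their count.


Affine F_11-points: {(0, 6), (1, 5), (3, 8), (4, 8), (7, 4), (9, 2), (9, 8), (10, 9)}; count = 8.

For each of the 121 pairs (x, y) ∈ F_11², evaluate f(x, y) mod 11. Record the zeros.
  x = 0: [0↦9, 1↦10, 2↦7, 3↦5, 4↦9, 5↦2, 6↦0, 7↦8, 8↦9, 9↦8, 10↦10]  zeros at y ∈ {6}
  x = 1: [0↦1, 1↦1, 2↦8, 3↦5, 4↦8, 5↦0, 6↦8, 7↦4, 8↦4, 9↦2, 10↦3]  zeros at y ∈ {5}
  x = 2: [0↦2, 1↦10, 2↦3, 3↦8, 4↦8, 5↦8, 6↦2, 7↦6, 8↦3, 9↦9, 10↦7]  zeros at y ∈ ∅
  x = 3: [0↦6, 1↦9, 2↦8, 3↦8, 4↦3, 5↦9, 6↦9, 7↦8, 8↦0, 9↦1, 10↦5]  zeros at y ∈ {8}
  x = 4: [0↦7, 1↦3, 2↦6, 3↦10, 4↦9, 5↦8, 6↦1, 7↦4, 8↦0, 9↦5, 10↦2]  zeros at y ∈ {8}
  x = 5: [0↦10, 1↦8, 2↦2, 3↦8, 4↦9, 5↦10, 6↦5, 7↦10, 8↦8, 9↦4, 10↦3]  zeros at y ∈ ∅
  x = 6: [0↦9, 1↦7, 2↦1, 3↦7, 4↦8, 5↦9, 6↦4, 7↦9, 8↦7, 9↦3, 10↦2]  zeros at y ∈ ∅
  x = 7: [0↦9, 1↦5, 2↦8, 3↦1, 4↦0, 5↦10, 6↦3, 7↦6, 8↦2, 9↦7, 10↦4]  zeros at y ∈ {4}
  x = 8: [0↦4, 1↦7, 2↦6, 3↦6, 4↦1, 5↦7, 6↦7, 7↦6, 8↦9, 9↦10, 10↦3]  zeros at y ∈ ∅
  x = 9: [0↦10, 1↦7, 2↦0, 3↦5, 4↦5, 5↦5, 6↦10, 7↦3, 8↦0, 9↦6, 10↦4]  zeros at y ∈ {2, 8}
  x = 10: [0↦10, 1↦10, 2↦6, 3↦3, 4↦6, 5↦9, 6↦6, 7↦2, 8↦2, 9↦0, 10↦1]  zeros at y ∈ {9}
Collecting zeros: affine points = {(0, 6), (1, 5), (3, 8), (4, 8), (7, 4), (9, 2), (9, 8), (10, 9)}.
Total count |C(F_11)_aff| = 8.


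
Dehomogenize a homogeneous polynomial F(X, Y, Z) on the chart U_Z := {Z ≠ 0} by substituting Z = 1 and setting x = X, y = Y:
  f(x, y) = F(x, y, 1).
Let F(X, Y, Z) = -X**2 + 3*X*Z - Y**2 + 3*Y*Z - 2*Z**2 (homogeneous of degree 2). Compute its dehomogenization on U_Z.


f(x, y) = -x**2 + 3*x - y**2 + 3*y - 2

On U_Z we set Z = 1. Each monomial c·X^i·Y^j·Z^k in F becomes c·x^i·y^j·1^k = c·x^i·y^j.
Substituting Z = 1: F(X, Y, 1) = -x**2 + 3*x - y**2 + 3*y - 2.
Note: deg(f) ≤ deg(F) = 2; strict inequality happens when F is divisible by Z (lost terms).


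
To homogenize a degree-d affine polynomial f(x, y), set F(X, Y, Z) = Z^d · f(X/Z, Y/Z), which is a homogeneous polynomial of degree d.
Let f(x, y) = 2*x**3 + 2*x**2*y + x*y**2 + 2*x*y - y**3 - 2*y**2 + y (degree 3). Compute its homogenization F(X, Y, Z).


F(X, Y, Z) = 2*X**3 + 2*X**2*Y + X*Y**2 + 2*X*Y*Z - Y**3 - 2*Y**2*Z + Y*Z**2

deg(f) = 3.
Substitute x = X/Z, y = Y/Z into f, then multiply by Z^3.
  monomial 2·x^3·y^0 ↦ 2·X^3·Y^0·Z^0.
  monomial 2·x^2·y^1 ↦ 2·X^2·Y^1·Z^0.
  monomial 1·x^1·y^2 ↦ 1·X^1·Y^2·Z^0.
  monomial 2·x^1·y^1 ↦ 2·X^1·Y^1·Z^1.
  monomial -1·x^0·y^3 ↦ -1·X^0·Y^3·Z^0.
  monomial -2·x^0·y^2 ↦ -2·X^0·Y^2·Z^1.
  monomial 1·x^0·y^1 ↦ 1·X^0·Y^1·Z^2.
Collecting: F(X, Y, Z) = 2*X**3 + 2*X**2*Y + X*Y**2 + 2*X*Y*Z - Y**3 - 2*Y**2*Z + Y*Z**2.


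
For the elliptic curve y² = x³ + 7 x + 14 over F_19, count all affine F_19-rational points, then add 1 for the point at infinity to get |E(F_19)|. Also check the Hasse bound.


Affine points = {(2, 6), (2, 13), (3, 9), (3, 10), (4, 7), (4, 12), (6, 5), (6, 14), (7, 8), (7, 11), (10, 1), (10, 18), (11, 4), (11, 15), (14, 5), (14, 14), (15, 6), (15, 13), (16, 2), (16, 17), (17, 7), (17, 12), (18, 5), (18, 14)}; affine count = 24; |E(F_19)| = 25.

Discriminant check: Δ ∝ 4a³ + 27b² = 4·7³ + 27·14² = 4·343 + 27·196 ≡ 14 (mod 19). Nonzero ⇒ E is nonsingular.
For each x ∈ F_19, compute rhs = x³ + 7·x + 14 mod 19, then count y ∈ F_19 with y² ≡ rhs.
  x = 0: rhs = 14, matching y values: none (0 points).
  x = 1: rhs = 3, matching y values: none (0 points).
  x = 2: rhs = 17, matching y values: 6, 13 (2 points).
  x = 3: rhs = 5, matching y values: 9, 10 (2 points).
  x = 4: rhs = 11, matching y values: 7, 12 (2 points).
  x = 5: rhs = 3, matching y values: none (0 points).
  x = 6: rhs = 6, matching y values: 5, 14 (2 points).
  x = 7: rhs = 7, matching y values: 8, 11 (2 points).
  x = 8: rhs = 12, matching y values: none (0 points).
  x = 9: rhs = 8, matching y values: none (0 points).
  x = 10: rhs = 1, matching y values: 1, 18 (2 points).
  x = 11: rhs = 16, matching y values: 4, 15 (2 points).
  x = 12: rhs = 2, matching y values: none (0 points).
  x = 13: rhs = 3, matching y values: none (0 points).
  x = 14: rhs = 6, matching y values: 5, 14 (2 points).
  x = 15: rhs = 17, matching y values: 6, 13 (2 points).
  x = 16: rhs = 4, matching y values: 2, 17 (2 points).
  x = 17: rhs = 11, matching y values: 7, 12 (2 points).
  x = 18: rhs = 6, matching y values: 5, 14 (2 points).
Total affine count: 24.
Full point count |E(F_19)| = 24 + 1 = 25.
Hasse bound: |25 − (19+1)| = |5| = 5 ≤ 2√19 ≈ 8.7178 ✓.


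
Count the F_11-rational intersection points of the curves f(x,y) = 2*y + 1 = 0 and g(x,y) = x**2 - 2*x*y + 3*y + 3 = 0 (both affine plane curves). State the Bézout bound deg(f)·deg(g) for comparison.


Common zeros: ∅; count = 0; Bézout bound = 2.

deg(f) = 1, deg(g) = 2, so Bézout bound = 2.
Scan x ∈ F_11. For each x, list the y ∈ F_11 with f(x, y) ≡ 0 and those with g(x, y) ≡ 0 (mod 11); the common zeros in that column are the intersection.
  x = 0: f ≡ 0 at y ∈ {5}; g ≡ 0 at y ∈ {10}; common: ∅.
  x = 1: f ≡ 0 at y ∈ {5}; g ≡ 0 at y ∈ {7}; common: ∅.
  x = 2: f ≡ 0 at y ∈ {5}; g ≡ 0 at y ∈ {7}; common: ∅.
  x = 3: f ≡ 0 at y ∈ {5}; g ≡ 0 at y ∈ {4}; common: ∅.
  x = 4: f ≡ 0 at y ∈ {5}; g ≡ 0 at y ∈ {6}; common: ∅.
  x = 5: f ≡ 0 at y ∈ {5}; g ≡ 0 at y ∈ {4}; common: ∅.
  x = 6: f ≡ 0 at y ∈ {5}; g ≡ 0 at y ∈ {8}; common: ∅.
  x = 7: f ≡ 0 at y ∈ {5}; g ≡ 0 at y ∈ ∅; common: ∅.
  x = 8: f ≡ 0 at y ∈ {5}; g ≡ 0 at y ∈ {6}; common: ∅.
  x = 9: f ≡ 0 at y ∈ {5}; g ≡ 0 at y ∈ {10}; common: ∅.
  x = 10: f ≡ 0 at y ∈ {5}; g ≡ 0 at y ∈ {8}; common: ∅.
Collecting: common zeros = ∅, so the count is 0.
Comparison with the Bézout bound: 0 ≤ 2 = deg(f)·deg(g), as expected for curves with no common component (the affine F_11-count falls short of the bound because intersections may lie at infinity, over extension fields, or carry multiplicity).


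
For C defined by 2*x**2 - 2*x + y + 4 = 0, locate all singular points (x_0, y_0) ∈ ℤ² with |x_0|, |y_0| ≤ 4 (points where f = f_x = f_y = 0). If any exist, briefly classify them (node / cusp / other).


No singular points in the scanned grid; C is smooth there.

Compute partial derivatives:
  f_x = 4*x - 2.
  f_y = 1.
f_y = 1 is a nonzero constant, so f_y never vanishes: no point (x, y) can satisfy f = f_x = f_y = 0. In particular no (x, y) ∈ {−4, ..., 4}² is singular; the curve is smooth.


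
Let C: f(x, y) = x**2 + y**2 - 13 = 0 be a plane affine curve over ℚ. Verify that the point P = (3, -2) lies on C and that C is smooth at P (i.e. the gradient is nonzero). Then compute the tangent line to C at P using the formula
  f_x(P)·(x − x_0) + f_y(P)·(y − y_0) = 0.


Tangent line at P: 6*x - 4*y - 26 = 0.

Step 1: f(3, -2) = 0, so P lies on C.
Step 2: partial derivatives
  f_x(x, y) = 2*x, f_y(x, y) = 2*y.
  f_x(P) = 6, f_y(P) = -4 (gradient nonzero, so P is smooth).
Step 3: tangent line at P: 6·(x − 3) + -4·(y − -2) = 0.
Expanding: 6*x - 4*y - 26 = 0.


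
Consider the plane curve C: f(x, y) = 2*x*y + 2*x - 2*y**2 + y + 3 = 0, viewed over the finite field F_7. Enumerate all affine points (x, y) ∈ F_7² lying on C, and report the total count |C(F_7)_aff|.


Affine F_7-points: {(0, 5), (0, 6), (1, 6), (2, 0), (2, 6), (3, 1), (3, 6), (4, 2), (4, 6), (5, 3), (5, 6), (6, 4), (6, 6)}; count = 13.

For each of the 49 pairs (x, y) ∈ F_7², evaluate f(x, y) mod 7. Record the zeros.
  x = 0: [0↦3, 1↦2, 2↦4, 3↦2, 4↦3, 5↦0, 6↦0]  zeros at y ∈ {5, 6}
  x = 1: [0↦5, 1↦6, 2↦3, 3↦3, 4↦6, 5↦5, 6↦0]  zeros at y ∈ {6}
  x = 2: [0↦0, 1↦3, 2↦2, 3↦4, 4↦2, 5↦3, 6↦0]  zeros at y ∈ {0, 6}
  x = 3: [0↦2, 1↦0, 2↦1, 3↦5, 4↦5, 5↦1, 6↦0]  zeros at y ∈ {1, 6}
  x = 4: [0↦4, 1↦4, 2↦0, 3↦6, 4↦1, 5↦6, 6↦0]  zeros at y ∈ {2, 6}
  x = 5: [0↦6, 1↦1, 2↦6, 3↦0, 4↦4, 5↦4, 6↦0]  zeros at y ∈ {3, 6}
  x = 6: [0↦1, 1↦5, 2↦5, 3↦1, 4↦0, 5↦2, 6↦0]  zeros at y ∈ {4, 6}
Collecting zeros: affine points = {(0, 5), (0, 6), (1, 6), (2, 0), (2, 6), (3, 1), (3, 6), (4, 2), (4, 6), (5, 3), (5, 6), (6, 4), (6, 6)}.
Total count |C(F_7)_aff| = 13.


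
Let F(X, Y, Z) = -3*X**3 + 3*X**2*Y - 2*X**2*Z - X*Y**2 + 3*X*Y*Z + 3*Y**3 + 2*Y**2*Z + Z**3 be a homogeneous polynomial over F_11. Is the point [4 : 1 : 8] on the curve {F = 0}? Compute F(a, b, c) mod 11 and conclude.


F(4,1,8) ≡ 3 (mod 11); P is NOT on the curve.

Evaluate F(4, 1, 8) term-by-term (mod 11).
  -3*X**3 ↦ -3·64·1·1 = -192
  3*X**2*Y ↦ 3·16·1·1 = 48
  -2*X**2*Z ↦ -2·16·1·8 = -256
  -X*Y**2 ↦ -1·4·1·1 = -4
  3*X*Y*Z ↦ 3·4·1·8 = 96
  3*Y**3 ↦ 3·1·1·1 = 3
  2*Y**2*Z ↦ 2·1·1·8 = 16
  Z**3 ↦ 1·1·1·512 = 512
Sum: F(4, 1, 8) = (-192) + (48) + (-256) + (-4) + (96) + (3) + (16) + (512) = 223.
Reducing mod 11: 223 ≡ 3 (mod 11).
Since F(a, b, c) ≡ 3 ≠ 0 (mod 11), P does NOT lie on the curve.


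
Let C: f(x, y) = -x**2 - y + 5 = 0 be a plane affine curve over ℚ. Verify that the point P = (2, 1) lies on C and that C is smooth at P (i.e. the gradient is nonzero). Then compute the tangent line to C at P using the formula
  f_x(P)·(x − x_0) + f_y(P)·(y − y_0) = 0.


Tangent line at P: -4*x - y + 9 = 0.

Step 1: f(2, 1) = 0, so P lies on C.
Step 2: partial derivatives
  f_x(x, y) = -2*x, f_y(x, y) = -1.
  f_x(P) = -4, f_y(P) = -1 (gradient nonzero, so P is smooth).
Step 3: tangent line at P: -4·(x − 2) + -1·(y − 1) = 0.
Expanding: -4*x - y + 9 = 0.


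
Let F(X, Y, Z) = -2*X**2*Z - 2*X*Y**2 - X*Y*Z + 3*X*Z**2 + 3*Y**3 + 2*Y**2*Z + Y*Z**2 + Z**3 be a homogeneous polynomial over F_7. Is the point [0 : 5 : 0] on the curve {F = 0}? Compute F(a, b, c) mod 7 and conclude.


F(0,5,0) ≡ 4 (mod 7); P is NOT on the curve.

Evaluate F(0, 5, 0) term-by-term (mod 7).
  -2*X**2*Z ↦ -2·0·1·0 = 0
  -2*X*Y**2 ↦ -2·0·25·1 = 0
  -X*Y*Z ↦ -1·0·5·0 = 0
  3*X*Z**2 ↦ 3·0·1·0 = 0
  3*Y**3 ↦ 3·1·125·1 = 375
  2*Y**2*Z ↦ 2·1·25·0 = 0
  Y*Z**2 ↦ 1·1·5·0 = 0
  Z**3 ↦ 1·1·1·0 = 0
Sum: F(0, 5, 0) = (0) + (0) + (0) + (0) + (375) + (0) + (0) + (0) = 375.
Reducing mod 7: 375 ≡ 4 (mod 7).
Since F(a, b, c) ≡ 4 ≠ 0 (mod 7), P does NOT lie on the curve.


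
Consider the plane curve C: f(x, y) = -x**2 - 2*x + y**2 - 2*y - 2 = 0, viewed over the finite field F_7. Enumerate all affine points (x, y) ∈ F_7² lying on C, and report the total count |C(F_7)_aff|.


Affine F_7-points: {(2, 3), (2, 6), (3, 3), (3, 6), (6, 4), (6, 5)}; count = 6.

For each of the 49 pairs (x, y) ∈ F_7², evaluate f(x, y) mod 7. Record the zeros.
  x = 0: [0↦5, 1↦4, 2↦5, 3↦1, 4↦6, 5↦6, 6↦1]  zeros at y ∈ ∅
  x = 1: [0↦2, 1↦1, 2↦2, 3↦5, 4↦3, 5↦3, 6↦5]  zeros at y ∈ ∅
  x = 2: [0↦4, 1↦3, 2↦4, 3↦0, 4↦5, 5↦5, 6↦0]  zeros at y ∈ {3, 6}
  x = 3: [0↦4, 1↦3, 2↦4, 3↦0, 4↦5, 5↦5, 6↦0]  zeros at y ∈ {3, 6}
  x = 4: [0↦2, 1↦1, 2↦2, 3↦5, 4↦3, 5↦3, 6↦5]  zeros at y ∈ ∅
  x = 5: [0↦5, 1↦4, 2↦5, 3↦1, 4↦6, 5↦6, 6↦1]  zeros at y ∈ ∅
  x = 6: [0↦6, 1↦5, 2↦6, 3↦2, 4↦0, 5↦0, 6↦2]  zeros at y ∈ {4, 5}
Collecting zeros: affine points = {(2, 3), (2, 6), (3, 3), (3, 6), (6, 4), (6, 5)}.
Total count |C(F_7)_aff| = 6.


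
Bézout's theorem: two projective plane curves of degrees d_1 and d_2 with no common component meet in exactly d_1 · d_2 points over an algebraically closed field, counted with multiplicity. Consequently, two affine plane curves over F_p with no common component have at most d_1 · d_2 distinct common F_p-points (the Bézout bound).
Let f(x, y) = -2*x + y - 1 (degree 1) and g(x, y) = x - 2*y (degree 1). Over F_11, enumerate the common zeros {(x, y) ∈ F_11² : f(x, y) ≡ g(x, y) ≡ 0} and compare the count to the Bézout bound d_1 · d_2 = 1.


Common zeros: {(3, 7)}; count = 1; Bézout bound = 1.

deg(f) = 1, deg(g) = 1, so Bézout bound = 1.
Scan x ∈ F_11. For each x, list the y ∈ F_11 with f(x, y) ≡ 0 and those with g(x, y) ≡ 0 (mod 11); the common zeros in that column are the intersection.
  x = 0: f ≡ 0 at y ∈ {1}; g ≡ 0 at y ∈ {0}; common: ∅.
  x = 1: f ≡ 0 at y ∈ {3}; g ≡ 0 at y ∈ {6}; common: ∅.
  x = 2: f ≡ 0 at y ∈ {5}; g ≡ 0 at y ∈ {1}; common: ∅.
  x = 3: f ≡ 0 at y ∈ {7}; g ≡ 0 at y ∈ {7}; common: {7}.
  x = 4: f ≡ 0 at y ∈ {9}; g ≡ 0 at y ∈ {2}; common: ∅.
  x = 5: f ≡ 0 at y ∈ {0}; g ≡ 0 at y ∈ {8}; common: ∅.
  x = 6: f ≡ 0 at y ∈ {2}; g ≡ 0 at y ∈ {3}; common: ∅.
  x = 7: f ≡ 0 at y ∈ {4}; g ≡ 0 at y ∈ {9}; common: ∅.
  x = 8: f ≡ 0 at y ∈ {6}; g ≡ 0 at y ∈ {4}; common: ∅.
  x = 9: f ≡ 0 at y ∈ {8}; g ≡ 0 at y ∈ {10}; common: ∅.
  x = 10: f ≡ 0 at y ∈ {10}; g ≡ 0 at y ∈ {5}; common: ∅.
Collecting: common zeros = {(3, 7)}, so the count is 1.
Comparison with the Bézout bound: 1 ≤ 1 = deg(f)·deg(g), as expected for curves with no common component (the bound is attained).


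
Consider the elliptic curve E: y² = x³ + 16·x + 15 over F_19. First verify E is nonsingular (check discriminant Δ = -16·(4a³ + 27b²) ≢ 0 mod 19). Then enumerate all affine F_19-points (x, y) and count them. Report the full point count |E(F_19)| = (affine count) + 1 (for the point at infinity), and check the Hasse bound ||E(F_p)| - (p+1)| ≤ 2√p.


Affine points = {(2, 6), (2, 13), (5, 7), (5, 12), (6, 2), (6, 17), (8, 3), (8, 16), (10, 4), (10, 15), (12, 4), (12, 15), (13, 8), (13, 11), (14, 0), (15, 1), (15, 18), (16, 4), (16, 15), (18, 6), (18, 13)}; affine count = 21; |E(F_19)| = 22.

Discriminant check: Δ ∝ 4a³ + 27b² = 4·16³ + 27·15² = 4·4096 + 27·225 ≡ 1 (mod 19). Nonzero ⇒ E is nonsingular.
For each x ∈ F_19, compute rhs = x³ + 16·x + 15 mod 19, then count y ∈ F_19 with y² ≡ rhs.
  x = 0: rhs = 15, matching y values: none (0 points).
  x = 1: rhs = 13, matching y values: none (0 points).
  x = 2: rhs = 17, matching y values: 6, 13 (2 points).
  x = 3: rhs = 14, matching y values: none (0 points).
  x = 4: rhs = 10, matching y values: none (0 points).
  x = 5: rhs = 11, matching y values: 7, 12 (2 points).
  x = 6: rhs = 4, matching y values: 2, 17 (2 points).
  x = 7: rhs = 14, matching y values: none (0 points).
  x = 8: rhs = 9, matching y values: 3, 16 (2 points).
  x = 9: rhs = 14, matching y values: none (0 points).
  x = 10: rhs = 16, matching y values: 4, 15 (2 points).
  x = 11: rhs = 2, matching y values: none (0 points).
  x = 12: rhs = 16, matching y values: 4, 15 (2 points).
  x = 13: rhs = 7, matching y values: 8, 11 (2 points).
  x = 14: rhs = 0, matching y values: 0 (1 points).
  x = 15: rhs = 1, matching y values: 1, 18 (2 points).
  x = 16: rhs = 16, matching y values: 4, 15 (2 points).
  x = 17: rhs = 13, matching y values: none (0 points).
  x = 18: rhs = 17, matching y values: 6, 13 (2 points).
Total affine count: 21.
Full point count |E(F_19)| = 21 + 1 = 22.
Hasse bound: |22 − (19+1)| = |2| = 2 ≤ 2√19 ≈ 8.7178 ✓.


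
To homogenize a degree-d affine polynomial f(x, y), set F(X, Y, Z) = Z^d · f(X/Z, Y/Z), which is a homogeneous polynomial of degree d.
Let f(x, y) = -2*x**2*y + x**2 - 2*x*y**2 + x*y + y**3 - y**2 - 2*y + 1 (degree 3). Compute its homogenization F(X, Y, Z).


F(X, Y, Z) = -2*X**2*Y + X**2*Z - 2*X*Y**2 + X*Y*Z + Y**3 - Y**2*Z - 2*Y*Z**2 + Z**3

deg(f) = 3.
Substitute x = X/Z, y = Y/Z into f, then multiply by Z^3.
  monomial -2·x^2·y^1 ↦ -2·X^2·Y^1·Z^0.
  monomial 1·x^2·y^0 ↦ 1·X^2·Y^0·Z^1.
  monomial -2·x^1·y^2 ↦ -2·X^1·Y^2·Z^0.
  monomial 1·x^1·y^1 ↦ 1·X^1·Y^1·Z^1.
  monomial 1·x^0·y^3 ↦ 1·X^0·Y^3·Z^0.
  monomial -1·x^0·y^2 ↦ -1·X^0·Y^2·Z^1.
  monomial -2·x^0·y^1 ↦ -2·X^0·Y^1·Z^2.
  monomial 1·x^0·y^0 ↦ 1·X^0·Y^0·Z^3.
Collecting: F(X, Y, Z) = -2*X**2*Y + X**2*Z - 2*X*Y**2 + X*Y*Z + Y**3 - Y**2*Z - 2*Y*Z**2 + Z**3.


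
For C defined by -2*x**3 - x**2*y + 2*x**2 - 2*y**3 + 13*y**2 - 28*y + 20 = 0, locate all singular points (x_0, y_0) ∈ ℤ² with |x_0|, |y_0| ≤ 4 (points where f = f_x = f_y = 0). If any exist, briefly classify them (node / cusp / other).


Singular points: {(0, 2)}; classification: cusp.

Compute partial derivatives:
  f_x = -6*x**2 - 2*x*y + 4*x.
  f_y = -x**2 - 6*y**2 + 26*y - 28.
Scan x_0 ∈ {−4, ..., 4}. For each x_0, f_y(x_0, y) is a polynomial in y; find its integer roots y ∈ {−4, ..., 4}, then test f_x and f at those candidates.
  x = -4: f_y(-4, y) = -6*y**2 + 26*y - 44; no integer root y with |y| ≤ 4.
  x = -3: f_y(-3, y) = -6*y**2 + 26*y - 37; no integer root y with |y| ≤ 4.
  x = -2: f_y(-2, y) = -6*y**2 + 26*y - 32; no integer root y with |y| ≤ 4.
  x = -1: f_y(-1, y) = -6*y**2 + 26*y - 29; no integer root y with |y| ≤ 4.
  x = 0: f_y(0, y) = -6*y**2 + 26*y - 28; vanishes at y ∈ {2}. (0, 2): f_x = 0, f = 0 — SINGULAR.
  x = 1: f_y(1, y) = -6*y**2 + 26*y - 29; no integer root y with |y| ≤ 4.
  x = 2: f_y(2, y) = -6*y**2 + 26*y - 32; no integer root y with |y| ≤ 4.
  x = 3: f_y(3, y) = -6*y**2 + 26*y - 37; no integer root y with |y| ≤ 4.
  x = 4: f_y(4, y) = -6*y**2 + 26*y - 44; no integer root y with |y| ≤ 4.
Only singular point on the grid: (0, 2).
Classify: substitute x = 0 + u, y = 2 + v and expand: f = -2*u**3 - u**2*v - 2*v**3 + v**2.
No constant or linear terms (consistent with a singular point). Quadratic part: v**2. Cubic part: -2*u**3 - u**2*v - 2*v**3.
The quadratic part v**2 is a perfect square, so there is a single (double) tangent line v = 0, i.e. y = 2. Restricting the cubic part to that line (v = 0) leaves -2*u**3 ≠ 0, so f is not divisible by v and the branch is v² ≈ 2*u**3 to lowest order — this is a cusp.
Classification: cusp.


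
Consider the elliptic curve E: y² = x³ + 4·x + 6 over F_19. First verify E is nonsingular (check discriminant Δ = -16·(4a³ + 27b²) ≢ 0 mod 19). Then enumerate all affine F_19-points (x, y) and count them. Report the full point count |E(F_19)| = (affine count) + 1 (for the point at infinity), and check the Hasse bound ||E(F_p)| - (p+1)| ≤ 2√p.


Affine points = {(0, 5), (0, 14), (1, 7), (1, 12), (3, 8), (3, 11), (7, 4), (7, 15), (9, 7), (9, 12), (10, 1), (10, 18), (16, 9), (16, 10), (17, 3), (17, 16), (18, 1), (18, 18)}; affine count = 18; |E(F_19)| = 19.

Discriminant check: Δ ∝ 4a³ + 27b² = 4·4³ + 27·6² = 4·64 + 27·36 ≡ 12 (mod 19). Nonzero ⇒ E is nonsingular.
For each x ∈ F_19, compute rhs = x³ + 4·x + 6 mod 19, then count y ∈ F_19 with y² ≡ rhs.
  x = 0: rhs = 6, matching y values: 5, 14 (2 points).
  x = 1: rhs = 11, matching y values: 7, 12 (2 points).
  x = 2: rhs = 3, matching y values: none (0 points).
  x = 3: rhs = 7, matching y values: 8, 11 (2 points).
  x = 4: rhs = 10, matching y values: none (0 points).
  x = 5: rhs = 18, matching y values: none (0 points).
  x = 6: rhs = 18, matching y values: none (0 points).
  x = 7: rhs = 16, matching y values: 4, 15 (2 points).
  x = 8: rhs = 18, matching y values: none (0 points).
  x = 9: rhs = 11, matching y values: 7, 12 (2 points).
  x = 10: rhs = 1, matching y values: 1, 18 (2 points).
  x = 11: rhs = 13, matching y values: none (0 points).
  x = 12: rhs = 15, matching y values: none (0 points).
  x = 13: rhs = 13, matching y values: none (0 points).
  x = 14: rhs = 13, matching y values: none (0 points).
  x = 15: rhs = 2, matching y values: none (0 points).
  x = 16: rhs = 5, matching y values: 9, 10 (2 points).
  x = 17: rhs = 9, matching y values: 3, 16 (2 points).
  x = 18: rhs = 1, matching y values: 1, 18 (2 points).
Total affine count: 18.
Full point count |E(F_19)| = 18 + 1 = 19.
Hasse bound: |19 − (19+1)| = |-1| = 1 ≤ 2√19 ≈ 8.7178 ✓.


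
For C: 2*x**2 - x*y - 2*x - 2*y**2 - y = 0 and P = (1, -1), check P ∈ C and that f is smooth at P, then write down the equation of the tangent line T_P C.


Tangent line at P: 3*x + 2*y - 1 = 0.

Step 1: f(1, -1) = 0, so P lies on C.
Step 2: partial derivatives
  f_x(x, y) = 4*x - y - 2, f_y(x, y) = -x - 4*y - 1.
  f_x(P) = 3, f_y(P) = 2 (gradient nonzero, so P is smooth).
Step 3: tangent line at P: 3·(x − 1) + 2·(y − -1) = 0.
Expanding: 3*x + 2*y - 1 = 0.


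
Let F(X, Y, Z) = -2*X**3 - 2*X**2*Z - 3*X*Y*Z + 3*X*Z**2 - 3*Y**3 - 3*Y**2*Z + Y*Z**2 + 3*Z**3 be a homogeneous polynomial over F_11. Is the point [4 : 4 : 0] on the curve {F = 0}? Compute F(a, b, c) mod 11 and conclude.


F(4,4,0) ≡ 10 (mod 11); P is NOT on the curve.

Evaluate F(4, 4, 0) term-by-term (mod 11).
  -2*X**3 ↦ -2·64·1·1 = -128
  -2*X**2*Z ↦ -2·16·1·0 = 0
  -3*X*Y*Z ↦ -3·4·4·0 = 0
  3*X*Z**2 ↦ 3·4·1·0 = 0
  -3*Y**3 ↦ -3·1·64·1 = -192
  -3*Y**2*Z ↦ -3·1·16·0 = 0
  Y*Z**2 ↦ 1·1·4·0 = 0
  3*Z**3 ↦ 3·1·1·0 = 0
Sum: F(4, 4, 0) = (-128) + (0) + (0) + (0) + (-192) + (0) + (0) + (0) = -320.
Reducing mod 11: -320 ≡ 10 (mod 11).
Since F(a, b, c) ≡ 10 ≠ 0 (mod 11), P does NOT lie on the curve.


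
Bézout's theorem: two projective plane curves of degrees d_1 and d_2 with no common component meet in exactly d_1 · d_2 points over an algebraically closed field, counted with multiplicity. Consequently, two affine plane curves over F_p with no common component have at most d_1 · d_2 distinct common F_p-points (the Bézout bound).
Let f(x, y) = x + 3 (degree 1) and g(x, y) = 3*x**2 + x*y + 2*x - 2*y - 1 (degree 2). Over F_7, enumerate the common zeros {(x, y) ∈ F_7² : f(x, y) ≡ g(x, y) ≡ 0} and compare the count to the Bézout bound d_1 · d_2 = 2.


Common zeros: {(4, 4)}; count = 1; Bézout bound = 2.

deg(f) = 1, deg(g) = 2, so Bézout bound = 2.
Scan x ∈ F_7. For each x, list the y ∈ F_7 with f(x, y) ≡ 0 and those with g(x, y) ≡ 0 (mod 7); the common zeros in that column are the intersection.
  x = 0: f ≡ 0 at y ∈ ∅; g ≡ 0 at y ∈ {3}; common: ∅.
  x = 1: f ≡ 0 at y ∈ ∅; g ≡ 0 at y ∈ {4}; common: ∅.
  x = 2: f ≡ 0 at y ∈ ∅; g ≡ 0 at y ∈ ∅; common: ∅.
  x = 3: f ≡ 0 at y ∈ ∅; g ≡ 0 at y ∈ {3}; common: ∅.
  x = 4: f ≡ 0 at y ∈ {0, 1, 2, 3, 4, 5, 6}; g ≡ 0 at y ∈ {4}; common: {4}.
  x = 5: f ≡ 0 at y ∈ ∅; g ≡ 0 at y ∈ {0}; common: ∅.
  x = 6: f ≡ 0 at y ∈ ∅; g ≡ 0 at y ∈ {0}; common: ∅.
Collecting: common zeros = {(4, 4)}, so the count is 1.
Comparison with the Bézout bound: 1 ≤ 2 = deg(f)·deg(g), as expected for curves with no common component (the affine F_7-count falls short of the bound because intersections may lie at infinity, over extension fields, or carry multiplicity).


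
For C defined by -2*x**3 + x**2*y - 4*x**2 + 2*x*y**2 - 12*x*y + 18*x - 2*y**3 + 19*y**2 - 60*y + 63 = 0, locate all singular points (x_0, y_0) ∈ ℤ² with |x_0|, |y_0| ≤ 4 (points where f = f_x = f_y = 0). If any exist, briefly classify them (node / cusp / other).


Singular points: {(0, 3)}; classification: node.

Compute partial derivatives:
  f_x = -6*x**2 + 2*x*y - 8*x + 2*y**2 - 12*y + 18.
  f_y = x**2 + 4*x*y - 12*x - 6*y**2 + 38*y - 60.
Scan x_0 ∈ {−4, ..., 4}. For each x_0, f_y(x_0, y) is a polynomial in y; find its integer roots y ∈ {−4, ..., 4}, then test f_x and f at those candidates.
  x = -4: f_y(-4, y) = -6*y**2 + 22*y + 4; no integer root y with |y| ≤ 4.
  x = -3: f_y(-3, y) = -6*y**2 + 26*y - 15; no integer root y with |y| ≤ 4.
  x = -2: f_y(-2, y) = -6*y**2 + 30*y - 32; no integer root y with |y| ≤ 4.
  x = -1: f_y(-1, y) = -6*y**2 + 34*y - 47; no integer root y with |y| ≤ 4.
  x = 0: f_y(0, y) = -6*y**2 + 38*y - 60; vanishes at y ∈ {3}. (0, 3): f_x = 0, f = 0 — SINGULAR.
  x = 1: f_y(1, y) = -6*y**2 + 42*y - 71; no integer root y with |y| ≤ 4.
  x = 2: f_y(2, y) = -6*y**2 + 46*y - 80; no integer root y with |y| ≤ 4.
  x = 3: f_y(3, y) = -6*y**2 + 50*y - 87; no integer root y with |y| ≤ 4.
  x = 4: f_y(4, y) = -6*y**2 + 54*y - 92; no integer root y with |y| ≤ 4.
Only singular point on the grid: (0, 3).
Classify: substitute x = 0 + u, y = 3 + v and expand: f = -2*u**3 + u**2*v - u**2 + 2*u*v**2 - 2*v**3 + v**2.
No constant or linear terms (consistent with a singular point). Quadratic part: -u**2 + v**2. Cubic part: -2*u**3 + u**2*v + 2*u*v**2 - 2*v**3.
The quadratic part v**2 - u**2 = (v − u)(v + u) splits into two distinct linear factors, so there are two distinct tangent lines y − 3 = ±(x − 0) — this is a node (ordinary double point).
Classification: node.


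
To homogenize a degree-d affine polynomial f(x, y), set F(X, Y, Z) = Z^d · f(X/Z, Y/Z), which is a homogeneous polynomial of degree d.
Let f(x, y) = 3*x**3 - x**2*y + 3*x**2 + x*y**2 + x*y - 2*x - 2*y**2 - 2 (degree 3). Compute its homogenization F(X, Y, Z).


F(X, Y, Z) = 3*X**3 - X**2*Y + 3*X**2*Z + X*Y**2 + X*Y*Z - 2*X*Z**2 - 2*Y**2*Z - 2*Z**3

deg(f) = 3.
Substitute x = X/Z, y = Y/Z into f, then multiply by Z^3.
  monomial 3·x^3·y^0 ↦ 3·X^3·Y^0·Z^0.
  monomial -1·x^2·y^1 ↦ -1·X^2·Y^1·Z^0.
  monomial 3·x^2·y^0 ↦ 3·X^2·Y^0·Z^1.
  monomial 1·x^1·y^2 ↦ 1·X^1·Y^2·Z^0.
  monomial 1·x^1·y^1 ↦ 1·X^1·Y^1·Z^1.
  monomial -2·x^1·y^0 ↦ -2·X^1·Y^0·Z^2.
  monomial -2·x^0·y^2 ↦ -2·X^0·Y^2·Z^1.
  monomial -2·x^0·y^0 ↦ -2·X^0·Y^0·Z^3.
Collecting: F(X, Y, Z) = 3*X**3 - X**2*Y + 3*X**2*Z + X*Y**2 + X*Y*Z - 2*X*Z**2 - 2*Y**2*Z - 2*Z**3.


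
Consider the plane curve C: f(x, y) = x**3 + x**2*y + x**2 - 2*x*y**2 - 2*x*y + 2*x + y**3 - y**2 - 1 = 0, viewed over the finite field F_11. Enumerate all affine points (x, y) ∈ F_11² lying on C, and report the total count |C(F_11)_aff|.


Affine F_11-points: {(0, 5), (1, 1), (1, 3), (1, 10), (2, 1), (5, 3), (5, 9), (5, 10), (6, 1), (7, 5), (8, 2), (9, 5), (9, 6), (9, 8)}; count = 14.

For each of the 121 pairs (x, y) ∈ F_11², evaluate f(x, y) mod 11. Record the zeros.
  x = 0: [0↦10, 1↦10, 2↦3, 3↦6, 4↦3, 5↦0, 6↦3, 7↦7, 8↦7, 9↦9, 10↦8]  zeros at y ∈ {5}
  x = 1: [0↦3, 1↦0, 2↦8, 3↦0, 4↦4, 5↦4, 6↦6, 7↦5, 8↦7, 9↦7, 10↦0]  zeros at y ∈ {1, 3, 10}
  x = 2: [0↦4, 1↦0, 2↦3, 3↦8, 4↦10, 5↦4, 6↦7, 7↦3, 8↦9, 9↦9, 10↦9]  zeros at y ∈ {1}
  x = 3: [0↦8, 1↦5, 2↦5, 3↦3, 4↦5, 5↦6, 6↦1, 7↦7, 8↦8, 9↦10, 10↦8]  zeros at y ∈ ∅
  x = 4: [0↦10, 1↦10, 2↦9, 3↦2, 4↦6, 5↦5, 6↦5, 7↦1, 8↦10, 9↦5, 10↦3]  zeros at y ∈ ∅
  x = 5: [0↦5, 1↦10, 2↦10, 3↦0, 4↦8, 5↦7, 6↦3, 7↦2, 8↦10, 9↦0, 10↦0]  zeros at y ∈ {3, 9, 10}
  x = 6: [0↦10, 1↦0, 2↦3, 3↦3, 4↦6, 5↦7, 6↦1, 7↦5, 8↦3, 9↦1, 10↦5]  zeros at y ∈ {1}
  x = 7: [0↦9, 1↦8, 2↦5, 3↦6, 4↦6, 5↦0, 6↦5, 7↦5, 8↦6, 9↦3, 10↦2]  zeros at y ∈ {5}
  x = 8: [0↦8, 1↦7, 2↦0, 3↦4, 4↦3, 5↦3, 6↦10, 7↦8, 8↦3, 9↦1, 10↦8]  zeros at y ∈ {2}
  x = 9: [0↦2, 1↦3, 2↦5, 3↦3, 4↦3, 5↦0, 6↦0, 7↦9, 8↦0, 9↦1, 10↦7]  zeros at y ∈ {5, 6, 8}
  x = 10: [0↦8, 1↦2, 2↦4, 3↦9, 4↦1, 5↦8, 6↦3, 7↦3, 8↦3, 9↦9, 10↦5]  zeros at y ∈ ∅
Collecting zeros: affine points = {(0, 5), (1, 1), (1, 3), (1, 10), (2, 1), (5, 3), (5, 9), (5, 10), (6, 1), (7, 5), (8, 2), (9, 5), (9, 6), (9, 8)}.
Total count |C(F_11)_aff| = 14.


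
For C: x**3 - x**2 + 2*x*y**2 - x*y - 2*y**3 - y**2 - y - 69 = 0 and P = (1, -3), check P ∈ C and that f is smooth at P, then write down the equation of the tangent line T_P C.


Tangent line at P: 22*x - 62*y - 208 = 0.

Step 1: f(1, -3) = 0, so P lies on C.
Step 2: partial derivatives
  f_x(x, y) = 3*x**2 - 2*x + 2*y**2 - y, f_y(x, y) = 4*x*y - x - 6*y**2 - 2*y - 1.
  f_x(P) = 22, f_y(P) = -62 (gradient nonzero, so P is smooth).
Step 3: tangent line at P: 22·(x − 1) + -62·(y − -3) = 0.
Expanding: 22*x - 62*y - 208 = 0.


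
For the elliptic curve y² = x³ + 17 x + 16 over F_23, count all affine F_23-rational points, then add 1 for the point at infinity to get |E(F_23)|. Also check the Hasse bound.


Affine points = {(0, 4), (0, 19), (2, 9), (2, 14), (3, 5), (3, 18), (6, 9), (6, 14), (7, 8), (7, 15), (9, 1), (9, 22), (10, 6), (10, 17), (11, 4), (11, 19), (12, 4), (12, 19), (14, 10), (14, 13), (15, 9), (15, 14), (18, 6), (18, 17)}; affine count = 24; |E(F_23)| = 25.

Discriminant check: Δ ∝ 4a³ + 27b² = 4·17³ + 27·16² = 4·4913 + 27·256 ≡ 22 (mod 23). Nonzero ⇒ E is nonsingular.
For each x ∈ F_23, compute rhs = x³ + 17·x + 16 mod 23, then count y ∈ F_23 with y² ≡ rhs.
  x = 0: rhs = 16, matching y values: 4, 19 (2 points).
  x = 1: rhs = 11, matching y values: none (0 points).
  x = 2: rhs = 12, matching y values: 9, 14 (2 points).
  x = 3: rhs = 2, matching y values: 5, 18 (2 points).
  x = 4: rhs = 10, matching y values: none (0 points).
  x = 5: rhs = 19, matching y values: none (0 points).
  x = 6: rhs = 12, matching y values: 9, 14 (2 points).
  x = 7: rhs = 18, matching y values: 8, 15 (2 points).
  x = 8: rhs = 20, matching y values: none (0 points).
  x = 9: rhs = 1, matching y values: 1, 22 (2 points).
  x = 10: rhs = 13, matching y values: 6, 17 (2 points).
  x = 11: rhs = 16, matching y values: 4, 19 (2 points).
  x = 12: rhs = 16, matching y values: 4, 19 (2 points).
  x = 13: rhs = 19, matching y values: none (0 points).
  x = 14: rhs = 8, matching y values: 10, 13 (2 points).
  x = 15: rhs = 12, matching y values: 9, 14 (2 points).
  x = 16: rhs = 14, matching y values: none (0 points).
  x = 17: rhs = 20, matching y values: none (0 points).
  x = 18: rhs = 13, matching y values: 6, 17 (2 points).
  x = 19: rhs = 22, matching y values: none (0 points).
  x = 20: rhs = 7, matching y values: none (0 points).
  x = 21: rhs = 20, matching y values: none (0 points).
  x = 22: rhs = 21, matching y values: none (0 points).
Total affine count: 24.
Full point count |E(F_23)| = 24 + 1 = 25.
Hasse bound: |25 − (23+1)| = |1| = 1 ≤ 2√23 ≈ 9.5917 ✓.


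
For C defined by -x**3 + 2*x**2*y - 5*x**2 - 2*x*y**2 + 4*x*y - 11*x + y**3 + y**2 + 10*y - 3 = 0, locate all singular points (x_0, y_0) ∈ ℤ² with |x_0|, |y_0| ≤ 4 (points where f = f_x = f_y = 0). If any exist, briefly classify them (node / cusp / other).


Singular points: {(-3, -2)}; classification: cusp.

Compute partial derivatives:
  f_x = -3*x**2 + 4*x*y - 10*x - 2*y**2 + 4*y - 11.
  f_y = 2*x**2 - 4*x*y + 4*x + 3*y**2 + 2*y + 10.
Scan x_0 ∈ {−4, ..., 4}. For each x_0, f_y(x_0, y) is a polynomial in y; find its integer roots y ∈ {−4, ..., 4}, then test f_x and f at those candidates.
  x = -4: f_y(-4, y) = 3*y**2 + 18*y + 26; no integer root y with |y| ≤ 4.
  x = -3: f_y(-3, y) = 3*y**2 + 14*y + 16; vanishes at y ∈ {-2}. (-3, -2): f_x = 0, f = 0 — SINGULAR.
  x = -2: f_y(-2, y) = 3*y**2 + 10*y + 10; no integer root y with |y| ≤ 4.
  x = -1: f_y(-1, y) = 3*y**2 + 6*y + 8; no integer root y with |y| ≤ 4.
  x = 0: f_y(0, y) = 3*y**2 + 2*y + 10; no integer root y with |y| ≤ 4.
  x = 1: f_y(1, y) = 3*y**2 - 2*y + 16; no integer root y with |y| ≤ 4.
  x = 2: f_y(2, y) = 3*y**2 - 6*y + 26; no integer root y with |y| ≤ 4.
  x = 3: f_y(3, y) = 3*y**2 - 10*y + 40; no integer root y with |y| ≤ 4.
  x = 4: f_y(4, y) = 3*y**2 - 14*y + 58; no integer root y with |y| ≤ 4.
Only singular point on the grid: (-3, -2).
Classify: substitute x = -3 + u, y = -2 + v and expand: f = -u**3 + 2*u**2*v - 2*u*v**2 + v**3 + v**2.
No constant or linear terms (consistent with a singular point). Quadratic part: v**2. Cubic part: -u**3 + 2*u**2*v - 2*u*v**2 + v**3.
The quadratic part v**2 is a perfect square, so there is a single (double) tangent line v = 0, i.e. y = -2. Restricting the cubic part to that line (v = 0) leaves -u**3 ≠ 0, so f is not divisible by v and the branch is v² ≈ u**3 to lowest order — this is a cusp.
Classification: cusp.


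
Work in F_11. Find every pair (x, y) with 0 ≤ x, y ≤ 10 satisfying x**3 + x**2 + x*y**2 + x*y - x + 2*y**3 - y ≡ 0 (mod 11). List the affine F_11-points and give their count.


Affine F_11-points: {(0, 0), (1, 8), (1, 9), (1, 10), (2, 9), (3, 0), (3, 7), (3, 8), (4, 7), (5, 6), (6, 5), (6, 6), (6, 8), (7, 0), (7, 4), (7, 9), (8, 3), (9, 2), (10, 1), (10, 6), (10, 10)}; count = 21.

For each of the 121 pairs (x, y) ∈ F_11², evaluate f(x, y) mod 11. Record the zeros.
  x = 0: [0↦0, 1↦1, 2↦3, 3↦7, 4↦3, 5↦3, 6↦8, 7↦8, 8↦4, 9↦8, 10↦10]  zeros at y ∈ {0}
  x = 1: [0↦1, 1↦4, 2↦10, 3↦9, 4↦2, 5↦1, 6↦7, 7↦10, 8↦0, 9↦0, 10↦0]  zeros at y ∈ {8, 9, 10}
  x = 2: [0↦10, 1↦4, 2↦3, 3↦8, 4↦9, 5↦7, 6↦3, 7↦9, 8↦4, 9↦0, 10↦9]  zeros at y ∈ {9}
  x = 3: [0↦0, 1↦7, 2↦10, 3↦10, 4↦8, 5↦5, 6↦2, 7↦0, 8↦0, 9↦3, 10↦10]  zeros at y ∈ {0, 7, 8}
  x = 4: [0↦10, 1↦8, 2↦4, 3↦10, 4↦5, 5↦1, 6↦10, 7↦0, 8↦5, 9↦4, 10↦9]  zeros at y ∈ {7}
  x = 5: [0↦2, 1↦2, 2↦2, 3↦3, 4↦6, 5↦1, 6↦0, 7↦4, 8↦3, 9↦9, 10↦1]  zeros at y ∈ {6}
  x = 6: [0↦4, 1↦6, 2↦10, 3↦6, 4↦6, 5↦0, 6↦0, 7↦7, 8↦0, 9↦2, 10↦3]  zeros at y ∈ {5, 6, 8}
  x = 7: [0↦0, 1↦4, 2↦1, 3↦3, 4↦0, 5↦4, 6↦5, 7↦4, 8↦2, 9↦0, 10↦10]  zeros at y ∈ {0, 4, 9}
  x = 8: [0↦7, 1↦2, 2↦3, 3↦0, 4↦5, 5↦8, 6↦10, 7↦1, 8↦4, 9↦9, 10↦6]  zeros at y ∈ {3}
  x = 9: [0↦9, 1↦6, 2↦0, 3↦3, 4↦5, 5↦7, 6↦10, 7↦4, 8↦1, 9↦2, 10↦8]  zeros at y ∈ {2}
  x = 10: [0↦1, 1↦0, 2↦9, 3↦7, 4↦6, 5↦7, 6↦0, 7↦8, 8↦10, 9↦7, 10↦0]  zeros at y ∈ {1, 6, 10}
Collecting zeros: affine points = {(0, 0), (1, 8), (1, 9), (1, 10), (2, 9), (3, 0), (3, 7), (3, 8), (4, 7), (5, 6), (6, 5), (6, 6), (6, 8), (7, 0), (7, 4), (7, 9), (8, 3), (9, 2), (10, 1), (10, 6), (10, 10)}.
Total count |C(F_11)_aff| = 21.


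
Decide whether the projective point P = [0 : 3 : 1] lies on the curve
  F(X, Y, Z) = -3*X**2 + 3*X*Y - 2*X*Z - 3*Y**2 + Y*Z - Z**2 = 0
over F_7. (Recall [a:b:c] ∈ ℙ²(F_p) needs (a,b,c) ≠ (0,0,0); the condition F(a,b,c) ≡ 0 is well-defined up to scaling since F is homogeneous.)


F(0,3,1) ≡ 3 (mod 7); P is NOT on the curve.

Evaluate F(0, 3, 1) term-by-term (mod 7).
  -3*X**2 ↦ -3·0·1·1 = 0
  3*X*Y ↦ 3·0·3·1 = 0
  -2*X*Z ↦ -2·0·1·1 = 0
  -3*Y**2 ↦ -3·1·9·1 = -27
  Y*Z ↦ 1·1·3·1 = 3
  -Z**2 ↦ -1·1·1·1 = -1
Sum: F(0, 3, 1) = (0) + (0) + (0) + (-27) + (3) + (-1) = -25.
Reducing mod 7: -25 ≡ 3 (mod 7).
Since F(a, b, c) ≡ 3 ≠ 0 (mod 7), P does NOT lie on the curve.


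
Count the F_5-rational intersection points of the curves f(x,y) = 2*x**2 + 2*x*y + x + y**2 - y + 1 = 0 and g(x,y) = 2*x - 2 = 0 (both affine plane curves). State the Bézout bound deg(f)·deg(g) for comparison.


Common zeros: {(1, 2)}; count = 1; Bézout bound = 2.

deg(f) = 2, deg(g) = 1, so Bézout bound = 2.
Scan x ∈ F_5. For each x, list the y ∈ F_5 with f(x, y) ≡ 0 and those with g(x, y) ≡ 0 (mod 5); the common zeros in that column are the intersection.
  x = 0: f ≡ 0 at y ∈ ∅; g ≡ 0 at y ∈ ∅; common: ∅.
  x = 1: f ≡ 0 at y ∈ {2}; g ≡ 0 at y ∈ {0, 1, 2, 3, 4}; common: {2}.
  x = 2: f ≡ 0 at y ∈ {1}; g ≡ 0 at y ∈ ∅; common: ∅.
  x = 3: f ≡ 0 at y ∈ ∅; g ≡ 0 at y ∈ ∅; common: ∅.
  x = 4: f ≡ 0 at y ∈ {1, 2}; g ≡ 0 at y ∈ ∅; common: ∅.
Collecting: common zeros = {(1, 2)}, so the count is 1.
Comparison with the Bézout bound: 1 ≤ 2 = deg(f)·deg(g), as expected for curves with no common component (the affine F_5-count falls short of the bound because intersections may lie at infinity, over extension fields, or carry multiplicity).


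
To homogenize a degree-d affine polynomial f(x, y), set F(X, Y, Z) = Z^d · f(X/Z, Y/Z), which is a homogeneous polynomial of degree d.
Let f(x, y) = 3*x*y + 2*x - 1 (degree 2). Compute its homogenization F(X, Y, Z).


F(X, Y, Z) = 3*X*Y + 2*X*Z - Z**2

deg(f) = 2.
Substitute x = X/Z, y = Y/Z into f, then multiply by Z^2.
  monomial 3·x^1·y^1 ↦ 3·X^1·Y^1·Z^0.
  monomial 2·x^1·y^0 ↦ 2·X^1·Y^0·Z^1.
  monomial -1·x^0·y^0 ↦ -1·X^0·Y^0·Z^2.
Collecting: F(X, Y, Z) = 3*X*Y + 2*X*Z - Z**2.


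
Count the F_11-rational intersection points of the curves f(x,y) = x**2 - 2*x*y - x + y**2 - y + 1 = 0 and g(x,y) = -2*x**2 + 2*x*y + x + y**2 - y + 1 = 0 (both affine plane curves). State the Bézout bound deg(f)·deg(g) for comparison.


Common zeros: ∅; count = 0; Bézout bound = 4.

deg(f) = 2, deg(g) = 2, so Bézout bound = 4.
Scan x ∈ F_11. For each x, list the y ∈ F_11 with f(x, y) ≡ 0 and those with g(x, y) ≡ 0 (mod 11); the common zeros in that column are the intersection.
  x = 0: f ≡ 0 at y ∈ ∅; g ≡ 0 at y ∈ ∅; common: ∅.
  x = 1: f ≡ 0 at y ∈ {5, 9}; g ≡ 0 at y ∈ {0, 10}; common: ∅.
  x = 2: f ≡ 0 at y ∈ ∅; g ≡ 0 at y ∈ ∅; common: ∅.
  x = 3: f ≡ 0 at y ∈ ∅; g ≡ 0 at y ∈ {2, 4}; common: ∅.
  x = 4: f ≡ 0 at y ∈ ∅; g ≡ 0 at y ∈ {5, 10}; common: ∅.
  x = 5: f ≡ 0 at y ∈ {1, 10}; g ≡ 0 at y ∈ {0, 2}; common: ∅.
  x = 6: f ≡ 0 at y ∈ {6, 7}; g ≡ 0 at y ∈ ∅; common: ∅.
  x = 7: f ≡ 0 at y ∈ {6, 9}; g ≡ 0 at y ∈ {4, 5}; common: ∅.
  x = 8: f ≡ 0 at y ∈ ∅; g ≡ 0 at y ∈ ∅; common: ∅.
  x = 9: f ≡ 0 at y ∈ {1, 7}; g ≡ 0 at y ∈ ∅; common: ∅.
  x = 10: f ≡ 0 at y ∈ {5}; g ≡ 0 at y ∈ ∅; common: ∅.
Collecting: common zeros = ∅, so the count is 0.
Comparison with the Bézout bound: 0 ≤ 4 = deg(f)·deg(g), as expected for curves with no common component (the affine F_11-count falls short of the bound because intersections may lie at infinity, over extension fields, or carry multiplicity).
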